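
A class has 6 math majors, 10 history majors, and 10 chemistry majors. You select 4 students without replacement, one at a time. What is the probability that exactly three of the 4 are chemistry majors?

192/1495

One ordering (chemistry majors drawn first) has probability 10/26 × 9/25 × 8/24 × 16/23 = 11520/358800 = 48/1495.
There are C(4,3) = 4 such orderings, each equally likely, so P = 4 × 48/1495 = 192/1495.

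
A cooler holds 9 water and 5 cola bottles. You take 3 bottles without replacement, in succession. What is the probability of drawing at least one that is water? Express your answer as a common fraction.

177/182

P(no water) = 5/14 × 4/13 × 3/12 = 60/2184 = 5/182.
P(at least one) = 1 − 5/182 = 177/182.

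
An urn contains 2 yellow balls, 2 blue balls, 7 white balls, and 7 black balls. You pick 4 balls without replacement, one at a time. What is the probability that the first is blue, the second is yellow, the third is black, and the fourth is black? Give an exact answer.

Chain rule:
P = 2/18 × 2/17 × 7/16 × 6/15 = 168/73440 = 7/3060.

7/3060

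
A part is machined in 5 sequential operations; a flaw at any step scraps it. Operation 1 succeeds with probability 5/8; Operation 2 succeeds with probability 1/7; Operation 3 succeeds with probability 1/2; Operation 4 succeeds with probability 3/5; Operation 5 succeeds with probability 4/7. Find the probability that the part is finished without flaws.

3/196

Multiplying along the chain,
P = 5/8 × 1/7 × 1/2 × 3/5 × 4/7 = 60/3920 = 3/196.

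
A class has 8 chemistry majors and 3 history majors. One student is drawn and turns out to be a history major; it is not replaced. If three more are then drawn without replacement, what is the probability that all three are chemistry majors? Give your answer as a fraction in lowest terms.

After the first draw, 8 of the remaining 10 students are chemistry majors.
P = 8/10 × 7/9 × 6/8 = 336/720 = 7/15.

7/15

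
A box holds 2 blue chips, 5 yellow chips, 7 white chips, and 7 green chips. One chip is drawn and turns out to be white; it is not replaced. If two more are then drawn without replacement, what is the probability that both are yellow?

After the first draw, 5 of the remaining 20 chips are yellow.
P = 5/20 × 4/19 = 20/380 = 1/19.

1/19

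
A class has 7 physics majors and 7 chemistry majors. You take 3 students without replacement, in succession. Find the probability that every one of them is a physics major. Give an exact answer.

5/52

P(all physics majors) = 7/14 × 6/13 × 5/12 = 210/2184 = 5/52.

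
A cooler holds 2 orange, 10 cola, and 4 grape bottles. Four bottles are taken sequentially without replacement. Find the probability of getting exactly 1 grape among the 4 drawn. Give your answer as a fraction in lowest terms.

One ordering (grape drawn first) has probability 4/16 × 12/15 × 11/14 × 10/13 = 5280/43680 = 11/91.
There are C(4,1) = 4 such orderings, each equally likely, so P = 4 × 11/91 = 44/91.

44/91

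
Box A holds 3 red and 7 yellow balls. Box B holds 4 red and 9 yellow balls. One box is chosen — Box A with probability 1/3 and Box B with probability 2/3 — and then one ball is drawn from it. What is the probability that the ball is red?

119/390

From Box A: P(red) = 3/10.
From Box B: P(red) = 4/13.
Total probability = (1/3)(3/10) + (2/3)(4/13) = 119/390.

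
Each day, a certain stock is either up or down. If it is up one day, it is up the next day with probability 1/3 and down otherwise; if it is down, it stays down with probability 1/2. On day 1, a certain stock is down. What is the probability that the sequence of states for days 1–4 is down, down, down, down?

Day 1 is given. For each transition, use the conditional probability from the current state:
P(down | down) = 1/2; P(down | down) = 1/2; P(down | down) = 1/2.
P = 1/2 × 1/2 × 1/2 = 1/8.

1/8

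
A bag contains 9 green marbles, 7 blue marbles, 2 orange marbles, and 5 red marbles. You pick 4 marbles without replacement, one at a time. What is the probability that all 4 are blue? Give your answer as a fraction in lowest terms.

1/253

P = 7/23 × 6/22 × 5/21 × 4/20 = 840/212520 = 1/253.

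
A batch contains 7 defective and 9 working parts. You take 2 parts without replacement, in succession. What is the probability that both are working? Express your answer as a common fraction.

3/10

P = 9/16 × 8/15 = 72/240 = 3/10.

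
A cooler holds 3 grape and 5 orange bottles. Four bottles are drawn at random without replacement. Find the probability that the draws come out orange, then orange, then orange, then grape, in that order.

Chain rule:
P = 5/8 × 4/7 × 3/6 × 3/5 = 180/1680 = 3/28.

3/28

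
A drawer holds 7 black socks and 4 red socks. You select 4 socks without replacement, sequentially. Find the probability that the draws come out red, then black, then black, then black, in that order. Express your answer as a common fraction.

Chain rule:
P = 4/11 × 7/10 × 6/9 × 5/8 = 840/7920 = 7/66.

7/66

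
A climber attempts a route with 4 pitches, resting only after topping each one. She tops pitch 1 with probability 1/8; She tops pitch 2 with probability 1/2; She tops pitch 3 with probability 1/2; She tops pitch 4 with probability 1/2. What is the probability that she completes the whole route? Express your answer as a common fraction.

1/64

Multiplying along the chain,
P = 1/8 × 1/2 × 1/2 × 1/2 = 1/64.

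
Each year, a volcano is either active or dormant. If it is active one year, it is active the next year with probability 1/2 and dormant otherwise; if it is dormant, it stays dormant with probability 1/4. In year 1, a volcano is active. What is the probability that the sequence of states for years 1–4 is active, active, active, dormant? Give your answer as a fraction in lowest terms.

Year 1 is given. For each transition, use the conditional probability from the current state:
P(active | active) = 1/2; P(active | active) = 1/2; P(dormant | active) = 1/2.
P = 1/2 × 1/2 × 1/2 = 1/8.

1/8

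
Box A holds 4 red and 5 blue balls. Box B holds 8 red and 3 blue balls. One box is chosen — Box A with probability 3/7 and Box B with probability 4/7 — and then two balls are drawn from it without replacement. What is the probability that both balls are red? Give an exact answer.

279/770

From Box A: P(both red) = (4/9)(3/8) = 1/6.
From Box B: P(both red) = (8/11)(7/10) = 28/55.
Total probability = (3/7)(1/6) + (4/7)(28/55) = 279/770.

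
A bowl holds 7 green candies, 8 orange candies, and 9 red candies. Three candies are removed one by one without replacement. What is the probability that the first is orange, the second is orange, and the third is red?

Chain rule:
P = 8/24 × 7/23 × 9/22 = 504/12144 = 21/506.

21/506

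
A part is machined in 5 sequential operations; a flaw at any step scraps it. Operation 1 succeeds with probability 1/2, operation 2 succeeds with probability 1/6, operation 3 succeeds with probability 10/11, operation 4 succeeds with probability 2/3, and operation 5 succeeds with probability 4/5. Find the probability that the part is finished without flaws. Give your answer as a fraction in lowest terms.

4/99

The events are sequential, so multiply the conditional probabilities:
P = 1/2 × 1/6 × 10/11 × 2/3 × 4/5 = 80/1980 = 4/99.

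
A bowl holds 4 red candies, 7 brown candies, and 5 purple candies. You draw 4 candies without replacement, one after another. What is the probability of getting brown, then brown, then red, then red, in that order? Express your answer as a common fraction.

3/260

Each draw changes the counts, so multiply the conditional probabilities along the sequence:
P = 7/16 × 6/15 × 4/14 × 3/13 = 504/43680 = 3/260.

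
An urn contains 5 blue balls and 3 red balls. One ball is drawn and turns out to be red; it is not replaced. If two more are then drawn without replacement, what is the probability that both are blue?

10/21

With the first ball removed, 5 blue remain out of 7.
P = 5/7 × 4/6 = 20/42 = 10/21.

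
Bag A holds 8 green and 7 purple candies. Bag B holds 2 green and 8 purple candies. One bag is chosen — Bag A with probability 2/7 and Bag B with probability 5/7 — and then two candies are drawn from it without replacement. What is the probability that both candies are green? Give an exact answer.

29/315

From Bag A: P(both green) = (8/15)(7/14) = 4/15.
From Bag B: P(both green) = (2/10)(1/9) = 1/45.
Total probability = (2/7)(4/15) + (5/7)(1/45) = 29/315.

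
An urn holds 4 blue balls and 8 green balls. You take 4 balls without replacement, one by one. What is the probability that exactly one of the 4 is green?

One ordering (green drawn first) has probability 8/12 × 4/11 × 3/10 × 2/9 = 192/11880 = 8/495.
There are C(4,1) = 4 such orderings, each equally likely, so P = 4 × 8/495 = 32/495.

32/495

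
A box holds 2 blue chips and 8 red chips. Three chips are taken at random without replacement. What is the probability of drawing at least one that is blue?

P(no blue) = 8/10 × 7/9 × 6/8 = 336/720 = 7/15.
P(at least one) = 1 − 7/15 = 8/15.

8/15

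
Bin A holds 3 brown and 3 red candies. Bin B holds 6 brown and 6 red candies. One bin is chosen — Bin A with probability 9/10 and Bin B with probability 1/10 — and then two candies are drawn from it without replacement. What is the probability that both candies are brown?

From Bin A: P(both brown) = (3/6)(2/5) = 1/5.
From Bin B: P(both brown) = (6/12)(5/11) = 5/22.
Total probability = (9/10)(1/5) + (1/10)(5/22) = 223/1100.

223/1100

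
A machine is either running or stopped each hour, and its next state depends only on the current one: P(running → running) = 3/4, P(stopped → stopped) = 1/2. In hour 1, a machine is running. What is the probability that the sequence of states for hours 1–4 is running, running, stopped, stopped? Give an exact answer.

3/32

Hour 1 is given. For each transition, use the conditional probability from the current state:
P(running | running) = 3/4; P(stopped | running) = 1/4; P(stopped | stopped) = 1/2.
P = 3/4 × 1/4 × 1/2 = 3/32.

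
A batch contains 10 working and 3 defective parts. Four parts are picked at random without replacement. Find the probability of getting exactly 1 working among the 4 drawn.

One ordering (working drawn first) has probability 10/13 × 3/12 × 2/11 × 1/10 = 60/17160 = 1/286.
There are C(4,1) = 4 such orderings, each equally likely, so P = 4 × 1/286 = 2/143.

2/143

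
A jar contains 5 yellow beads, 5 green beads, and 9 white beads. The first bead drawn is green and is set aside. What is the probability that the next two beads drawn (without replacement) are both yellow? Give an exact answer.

10/153

With the first bead removed, 5 yellow remain out of 18.
P = 5/18 × 4/17 = 20/306 = 10/153.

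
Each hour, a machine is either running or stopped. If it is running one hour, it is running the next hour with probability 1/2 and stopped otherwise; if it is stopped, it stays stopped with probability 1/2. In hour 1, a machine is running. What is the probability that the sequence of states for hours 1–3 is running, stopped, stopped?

Hour 1 is given. For each transition, use the conditional probability from the current state:
P(stopped | running) = 1/2; P(stopped | stopped) = 1/2.
P = 1/2 × 1/2 = 1/4.

1/4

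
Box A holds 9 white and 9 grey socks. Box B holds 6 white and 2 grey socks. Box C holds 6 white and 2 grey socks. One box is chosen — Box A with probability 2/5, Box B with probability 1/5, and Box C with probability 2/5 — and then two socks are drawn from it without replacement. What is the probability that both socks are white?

989/2380

From Box A: P(both white) = (9/18)(8/17) = 4/17.
From Box B: P(both white) = (6/8)(5/7) = 15/28.
From Box C: P(both white) = (6/8)(5/7) = 15/28.
Total probability = (2/5)(4/17) + (1/5)(15/28) + (2/5)(15/28) = 989/2380.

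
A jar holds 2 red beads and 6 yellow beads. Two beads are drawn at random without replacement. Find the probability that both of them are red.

1/28

P(all red) = 2/8 × 1/7 = 2/56 = 1/28.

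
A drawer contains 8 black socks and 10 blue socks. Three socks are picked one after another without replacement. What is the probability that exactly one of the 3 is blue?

One ordering (blue drawn first) has probability 10/18 × 8/17 × 7/16 = 560/4896 = 35/306.
There are C(3,1) = 3 such orderings, each equally likely, so P = 3 × 35/306 = 35/102.

35/102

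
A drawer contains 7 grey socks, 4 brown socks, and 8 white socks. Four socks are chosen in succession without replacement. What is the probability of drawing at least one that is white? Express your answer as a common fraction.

P(no white) = 11/19 × 10/18 × 9/17 × 8/16 = 7920/93024 = 55/646.
P(at least one) = 1 − 55/646 = 591/646.

591/646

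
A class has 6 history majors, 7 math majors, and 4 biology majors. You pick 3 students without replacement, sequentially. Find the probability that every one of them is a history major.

P = 6/17 × 5/16 × 4/15 = 120/4080 = 1/34.

1/34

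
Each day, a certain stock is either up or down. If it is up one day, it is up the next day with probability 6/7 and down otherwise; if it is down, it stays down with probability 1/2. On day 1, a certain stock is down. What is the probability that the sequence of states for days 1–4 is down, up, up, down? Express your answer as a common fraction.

3/49

Day 1 is given. For each transition, use the conditional probability from the current state:
P(up | down) = 1/2; P(up | up) = 6/7; P(down | up) = 1/7.
P = 1/2 × 6/7 × 1/7 = 6/98 = 3/49.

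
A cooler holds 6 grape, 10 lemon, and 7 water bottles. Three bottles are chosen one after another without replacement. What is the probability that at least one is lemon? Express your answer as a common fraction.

P(no lemon) = 13/23 × 12/22 × 11/21 = 1716/10626 = 26/161.
P(at least one) = 1 − 26/161 = 135/161.

135/161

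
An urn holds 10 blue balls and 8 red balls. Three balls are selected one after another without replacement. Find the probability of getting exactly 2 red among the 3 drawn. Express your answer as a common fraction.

One ordering (red drawn first) has probability 8/18 × 7/17 × 10/16 = 560/4896 = 35/306.
There are C(3,2) = 3 such orderings, each equally likely, so P = 3 × 35/306 = 35/102.

35/102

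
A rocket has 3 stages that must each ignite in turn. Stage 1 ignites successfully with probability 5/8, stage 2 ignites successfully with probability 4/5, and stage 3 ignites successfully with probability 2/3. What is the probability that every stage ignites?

1/3

Each stage is reached only if all earlier stages succeed, so
P = 5/8 × 4/5 × 2/3 = 40/120 = 1/3.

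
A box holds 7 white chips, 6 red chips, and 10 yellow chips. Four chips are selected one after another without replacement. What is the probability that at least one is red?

P(no red) = 17/23 × 16/22 × 15/21 × 14/20 = 57120/212520 = 68/253.
P(at least one) = 1 − 68/253 = 185/253.

185/253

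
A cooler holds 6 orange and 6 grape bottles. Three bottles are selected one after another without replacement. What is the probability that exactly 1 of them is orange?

One ordering (orange drawn first) has probability 6/12 × 6/11 × 5/10 = 180/1320 = 3/22.
There are C(3,1) = 3 such orderings, each equally likely, so P = 3 × 3/22 = 9/22.

9/22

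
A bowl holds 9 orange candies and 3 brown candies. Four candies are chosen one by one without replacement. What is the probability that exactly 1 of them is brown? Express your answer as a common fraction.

One ordering (brown drawn first) has probability 3/12 × 9/11 × 8/10 × 7/9 = 1512/11880 = 7/55.
There are C(4,1) = 4 such orderings, each equally likely, so P = 4 × 7/55 = 28/55.

28/55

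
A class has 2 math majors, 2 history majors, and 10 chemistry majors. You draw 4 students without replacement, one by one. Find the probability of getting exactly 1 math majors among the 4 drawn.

One ordering (a math major drawn first) has probability 2/14 × 12/13 × 11/12 × 10/11 = 2640/24024 = 10/91.
There are C(4,1) = 4 such orderings, each equally likely, so P = 4 × 10/91 = 40/91.

40/91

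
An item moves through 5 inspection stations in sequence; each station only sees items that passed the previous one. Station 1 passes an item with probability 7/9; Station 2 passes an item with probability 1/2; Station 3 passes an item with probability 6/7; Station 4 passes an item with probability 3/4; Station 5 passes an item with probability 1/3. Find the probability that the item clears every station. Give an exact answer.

The events are sequential, so multiply the conditional probabilities:
P = 7/9 × 1/2 × 6/7 × 3/4 × 1/3 = 126/1512 = 1/12.

1/12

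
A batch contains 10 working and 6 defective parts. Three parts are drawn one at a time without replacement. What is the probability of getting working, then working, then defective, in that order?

Each draw changes the counts, so multiply the conditional probabilities along the sequence:
P = 10/16 × 9/15 × 6/14 = 540/3360 = 9/56.

9/56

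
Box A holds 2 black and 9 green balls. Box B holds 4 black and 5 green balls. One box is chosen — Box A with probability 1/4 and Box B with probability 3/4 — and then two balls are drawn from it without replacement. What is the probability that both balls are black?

57/440

From Box A: P(both black) = (2/11)(1/10) = 1/55.
From Box B: P(both black) = (4/9)(3/8) = 1/6.
Total probability = (1/4)(1/55) + (3/4)(1/6) = 57/440.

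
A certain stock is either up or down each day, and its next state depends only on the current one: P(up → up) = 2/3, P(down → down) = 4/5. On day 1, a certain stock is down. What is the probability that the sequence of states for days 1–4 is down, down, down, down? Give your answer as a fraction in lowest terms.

64/125

Day 1 is given. For each transition, use the conditional probability from the current state:
P(down | down) = 4/5; P(down | down) = 4/5; P(down | down) = 4/5.
P = 4/5 × 4/5 × 4/5 = 64/125.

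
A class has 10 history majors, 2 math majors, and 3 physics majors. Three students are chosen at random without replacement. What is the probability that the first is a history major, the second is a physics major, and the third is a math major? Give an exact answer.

2/91

Multiply the probability of each draw given the previous ones:
P = 10/15 × 3/14 × 2/13 = 60/2730 = 2/91.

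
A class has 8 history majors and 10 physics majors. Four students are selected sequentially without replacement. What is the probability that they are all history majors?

7/306

P(every draw is a history major) = 8/18 × 7/17 × 6/16 × 5/15 = 1680/73440 = 7/306.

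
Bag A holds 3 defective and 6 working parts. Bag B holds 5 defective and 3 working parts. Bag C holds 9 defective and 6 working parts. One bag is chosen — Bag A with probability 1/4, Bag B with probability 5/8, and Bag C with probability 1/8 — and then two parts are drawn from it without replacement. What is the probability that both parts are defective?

From Bag A: P(both defective) = (3/9)(2/8) = 1/12.
From Bag B: P(both defective) = (5/8)(4/7) = 5/14.
From Bag C: P(both defective) = (9/15)(8/14) = 12/35.
Total probability = (1/4)(1/12) + (5/8)(5/14) + (1/8)(12/35) = 241/840.

241/840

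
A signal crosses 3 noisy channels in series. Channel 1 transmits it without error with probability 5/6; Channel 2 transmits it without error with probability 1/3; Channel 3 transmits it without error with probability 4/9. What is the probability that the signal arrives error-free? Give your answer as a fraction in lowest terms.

10/81

The events are sequential, so multiply the conditional probabilities:
P = 5/6 × 1/3 × 4/9 = 20/162 = 10/81.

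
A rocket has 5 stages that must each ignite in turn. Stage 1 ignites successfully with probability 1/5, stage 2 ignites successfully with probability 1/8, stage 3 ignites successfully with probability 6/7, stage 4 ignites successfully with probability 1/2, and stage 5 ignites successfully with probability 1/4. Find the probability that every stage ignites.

The events are sequential, so multiply the conditional probabilities:
P = 1/5 × 1/8 × 6/7 × 1/2 × 1/4 = 6/2240 = 3/1120.

3/1120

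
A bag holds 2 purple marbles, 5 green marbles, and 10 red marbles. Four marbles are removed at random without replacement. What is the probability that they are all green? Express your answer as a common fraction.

P(all green) = 5/17 × 4/16 × 3/15 × 2/14 = 120/57120 = 1/476.

1/476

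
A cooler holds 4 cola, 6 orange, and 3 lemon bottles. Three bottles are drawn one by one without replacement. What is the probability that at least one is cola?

101/143

P(no cola) = 9/13 × 8/12 × 7/11 = 504/1716 = 42/143.
P(at least one) = 1 − 42/143 = 101/143.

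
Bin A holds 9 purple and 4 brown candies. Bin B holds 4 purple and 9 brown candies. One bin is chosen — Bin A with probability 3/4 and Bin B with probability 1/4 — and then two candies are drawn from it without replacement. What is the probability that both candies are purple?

From Bin A: P(both purple) = (9/13)(8/12) = 6/13.
From Bin B: P(both purple) = (4/13)(3/12) = 1/13.
Total probability = (3/4)(6/13) + (1/4)(1/13) = 19/52.

19/52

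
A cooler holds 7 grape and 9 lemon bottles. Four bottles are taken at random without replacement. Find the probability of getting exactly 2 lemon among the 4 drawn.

27/65

One ordering (lemon drawn first) has probability 9/16 × 8/15 × 7/14 × 6/13 = 3024/43680 = 9/130.
There are C(4,2) = 6 such orderings, each equally likely, so P = 6 × 9/130 = 27/65.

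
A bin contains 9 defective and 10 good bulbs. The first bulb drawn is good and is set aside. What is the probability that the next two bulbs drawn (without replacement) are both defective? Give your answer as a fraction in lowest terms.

After the first draw, 9 of the remaining 18 bulbs are defective.
P = 9/18 × 8/17 = 72/306 = 4/17.

4/17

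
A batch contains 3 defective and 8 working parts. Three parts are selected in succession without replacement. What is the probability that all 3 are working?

56/165

P(every draw is working) = 8/11 × 7/10 × 6/9 = 336/990 = 56/165.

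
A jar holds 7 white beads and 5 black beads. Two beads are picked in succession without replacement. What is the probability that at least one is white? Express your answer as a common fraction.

28/33

P(no white) = 5/12 × 4/11 = 20/132 = 5/33.
P(at least one) = 1 − 5/33 = 28/33.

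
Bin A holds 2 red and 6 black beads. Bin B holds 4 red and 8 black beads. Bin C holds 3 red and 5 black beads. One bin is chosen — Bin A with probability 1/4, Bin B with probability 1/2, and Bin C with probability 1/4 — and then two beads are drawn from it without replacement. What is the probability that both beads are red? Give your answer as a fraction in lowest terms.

From Bin A: P(both red) = (2/8)(1/7) = 1/28.
From Bin B: P(both red) = (4/12)(3/11) = 1/11.
From Bin C: P(both red) = (3/8)(2/7) = 3/28.
Total probability = (1/4)(1/28) + (1/2)(1/11) + (1/4)(3/28) = 25/308.

25/308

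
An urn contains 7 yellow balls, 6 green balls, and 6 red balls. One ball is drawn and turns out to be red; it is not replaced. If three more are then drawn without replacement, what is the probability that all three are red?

5/408

With the first ball removed, 5 red remain out of 18.
P = 5/18 × 4/17 × 3/16 = 60/4896 = 5/408.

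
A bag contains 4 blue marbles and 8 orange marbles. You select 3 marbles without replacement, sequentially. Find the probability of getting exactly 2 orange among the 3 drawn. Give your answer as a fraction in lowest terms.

One ordering (orange drawn first) has probability 8/12 × 7/11 × 4/10 = 224/1320 = 28/165.
There are C(3,2) = 3 such orderings, each equally likely, so P = 3 × 28/165 = 28/55.

28/55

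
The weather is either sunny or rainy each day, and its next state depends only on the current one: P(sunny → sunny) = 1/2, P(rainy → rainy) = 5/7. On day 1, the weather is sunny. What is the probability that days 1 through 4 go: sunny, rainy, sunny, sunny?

Day 1 is given. For each transition, use the conditional probability from the current state:
P(rainy | sunny) = 1/2; P(sunny | rainy) = 2/7; P(sunny | sunny) = 1/2.
P = 1/2 × 2/7 × 1/2 = 2/28 = 1/14.

1/14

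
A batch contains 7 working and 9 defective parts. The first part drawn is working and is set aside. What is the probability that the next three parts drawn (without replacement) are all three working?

4/91

After the first draw, 6 of the remaining 15 parts are working.
P = 6/15 × 5/14 × 4/13 = 120/2730 = 4/91.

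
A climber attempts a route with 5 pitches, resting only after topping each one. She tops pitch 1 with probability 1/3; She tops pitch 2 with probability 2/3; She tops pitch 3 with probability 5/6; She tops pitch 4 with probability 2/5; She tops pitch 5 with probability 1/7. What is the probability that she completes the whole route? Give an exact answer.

The events are sequential, so multiply the conditional probabilities:
P = 1/3 × 2/3 × 5/6 × 2/5 × 1/7 = 20/1890 = 2/189.

2/189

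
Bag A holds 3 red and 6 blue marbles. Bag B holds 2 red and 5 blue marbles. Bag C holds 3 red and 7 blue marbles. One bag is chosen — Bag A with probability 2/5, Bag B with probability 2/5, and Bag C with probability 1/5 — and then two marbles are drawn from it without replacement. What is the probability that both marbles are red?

From Bag A: P(both red) = (3/9)(2/8) = 1/12.
From Bag B: P(both red) = (2/7)(1/6) = 1/21.
From Bag C: P(both red) = (3/10)(2/9) = 1/15.
Total probability = (2/5)(1/12) + (2/5)(1/21) + (1/5)(1/15) = 23/350.

23/350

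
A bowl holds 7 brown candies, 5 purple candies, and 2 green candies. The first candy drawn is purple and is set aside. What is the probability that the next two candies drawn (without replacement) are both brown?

7/26

With the first candy removed, 7 brown remain out of 13.
P = 7/13 × 6/12 = 42/156 = 7/26.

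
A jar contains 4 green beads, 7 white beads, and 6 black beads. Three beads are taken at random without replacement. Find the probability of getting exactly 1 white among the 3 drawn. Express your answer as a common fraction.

One ordering (white drawn first) has probability 7/17 × 10/16 × 9/15 = 630/4080 = 21/136.
There are C(3,1) = 3 such orderings, each equally likely, so P = 3 × 21/136 = 63/136.

63/136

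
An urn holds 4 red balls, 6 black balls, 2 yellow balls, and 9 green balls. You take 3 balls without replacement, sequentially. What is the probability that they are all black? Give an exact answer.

2/133

P(all black) = 6/21 × 5/20 × 4/19 = 120/7980 = 2/133.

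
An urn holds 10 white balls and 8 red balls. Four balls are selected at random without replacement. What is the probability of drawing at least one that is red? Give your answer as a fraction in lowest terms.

P(no red) = 10/18 × 9/17 × 8/16 × 7/15 = 5040/73440 = 7/102.
P(at least one) = 1 − 7/102 = 95/102.

95/102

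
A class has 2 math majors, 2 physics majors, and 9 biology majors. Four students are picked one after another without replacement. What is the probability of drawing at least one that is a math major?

P(no math majors) = 11/13 × 10/12 × 9/11 × 8/10 = 7920/17160 = 6/13.
P(at least one) = 1 − 6/13 = 7/13.

7/13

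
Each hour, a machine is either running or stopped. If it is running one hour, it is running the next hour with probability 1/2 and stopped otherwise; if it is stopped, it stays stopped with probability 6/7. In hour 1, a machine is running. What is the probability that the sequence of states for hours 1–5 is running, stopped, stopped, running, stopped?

Hour 1 is given. For each transition, use the conditional probability from the current state:
P(stopped | running) = 1/2; P(stopped | stopped) = 6/7; P(running | stopped) = 1/7; P(stopped | running) = 1/2.
P = 1/2 × 6/7 × 1/7 × 1/2 = 6/196 = 3/98.

3/98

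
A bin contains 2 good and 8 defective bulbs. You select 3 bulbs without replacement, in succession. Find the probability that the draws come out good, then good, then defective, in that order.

Multiply the probability of each draw given the previous ones:
P = 2/10 × 1/9 × 8/8 = 16/720 = 1/45.

1/45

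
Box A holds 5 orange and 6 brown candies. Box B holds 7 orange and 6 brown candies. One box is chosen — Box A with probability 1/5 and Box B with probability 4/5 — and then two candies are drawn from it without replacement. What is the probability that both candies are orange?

36/143

From Box A: P(both orange) = (5/11)(4/10) = 2/11.
From Box B: P(both orange) = (7/13)(6/12) = 7/26.
Total probability = (1/5)(2/11) + (4/5)(7/26) = 36/143.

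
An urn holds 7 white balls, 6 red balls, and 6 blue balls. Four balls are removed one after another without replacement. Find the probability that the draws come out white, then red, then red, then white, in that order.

35/2584

Chain rule:
P = 7/19 × 6/18 × 5/17 × 6/16 = 1260/93024 = 35/2584.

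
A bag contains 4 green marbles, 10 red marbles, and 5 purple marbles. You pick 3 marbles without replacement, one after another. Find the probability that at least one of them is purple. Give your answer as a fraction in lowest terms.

605/969

P(no purple) = 14/19 × 13/18 × 12/17 = 2184/5814 = 364/969.
P(at least one) = 1 − 364/969 = 605/969.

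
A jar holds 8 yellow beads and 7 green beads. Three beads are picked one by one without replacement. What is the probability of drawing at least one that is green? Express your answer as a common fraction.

P(no green) = 8/15 × 7/14 × 6/13 = 336/2730 = 8/65.
P(at least one) = 1 − 8/65 = 57/65.

57/65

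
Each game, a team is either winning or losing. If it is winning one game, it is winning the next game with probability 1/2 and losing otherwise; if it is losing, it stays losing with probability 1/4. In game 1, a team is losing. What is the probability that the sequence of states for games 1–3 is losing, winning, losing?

3/8

Game 1 is given. For each transition, use the conditional probability from the current state:
P(winning | losing) = 3/4; P(losing | winning) = 1/2.
P = 3/4 × 1/2 = 3/8.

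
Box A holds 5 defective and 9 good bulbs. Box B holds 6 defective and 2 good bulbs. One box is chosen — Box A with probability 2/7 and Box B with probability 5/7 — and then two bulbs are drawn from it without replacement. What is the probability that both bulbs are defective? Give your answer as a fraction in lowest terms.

1055/2548

From Box A: P(both defective) = (5/14)(4/13) = 10/91.
From Box B: P(both defective) = (6/8)(5/7) = 15/28.
Total probability = (2/7)(10/91) + (5/7)(15/28) = 1055/2548.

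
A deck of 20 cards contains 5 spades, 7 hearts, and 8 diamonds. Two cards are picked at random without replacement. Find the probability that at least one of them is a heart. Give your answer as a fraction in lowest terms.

P(no hearts) = 13/20 × 12/19 = 156/380 = 39/95.
P(at least one) = 1 − 39/95 = 56/95.

56/95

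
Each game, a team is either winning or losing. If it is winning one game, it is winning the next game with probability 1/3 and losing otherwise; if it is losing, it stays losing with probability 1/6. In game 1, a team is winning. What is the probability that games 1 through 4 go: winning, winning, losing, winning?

Game 1 is given. For each transition, use the conditional probability from the current state:
P(winning | winning) = 1/3; P(losing | winning) = 2/3; P(winning | losing) = 5/6.
P = 1/3 × 2/3 × 5/6 = 10/54 = 5/27.

5/27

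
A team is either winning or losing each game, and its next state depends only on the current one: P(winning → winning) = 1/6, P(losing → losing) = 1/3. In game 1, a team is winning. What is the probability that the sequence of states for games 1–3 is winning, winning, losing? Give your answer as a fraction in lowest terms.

5/36

Game 1 is given. For each transition, use the conditional probability from the current state:
P(winning | winning) = 1/6; P(losing | winning) = 5/6.
P = 1/6 × 5/6 = 5/36.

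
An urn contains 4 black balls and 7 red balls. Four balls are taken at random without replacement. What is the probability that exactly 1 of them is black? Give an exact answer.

One ordering (black drawn first) has probability 4/11 × 7/10 × 6/9 × 5/8 = 840/7920 = 7/66.
There are C(4,1) = 4 such orderings, each equally likely, so P = 4 × 7/66 = 14/33.

14/33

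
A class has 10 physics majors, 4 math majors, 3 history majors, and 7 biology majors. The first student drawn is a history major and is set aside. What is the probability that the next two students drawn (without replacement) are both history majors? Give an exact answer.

With the first student removed, 2 history majors remain out of 23.
P = 2/23 × 1/22 = 2/506 = 1/253.

1/253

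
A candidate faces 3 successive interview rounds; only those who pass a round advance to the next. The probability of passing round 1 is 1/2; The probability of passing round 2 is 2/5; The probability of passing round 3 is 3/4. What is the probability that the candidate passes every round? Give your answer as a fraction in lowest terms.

3/20

Each stage is reached only if all earlier stages succeed, so
P = 1/2 × 2/5 × 3/4 = 6/40 = 3/20.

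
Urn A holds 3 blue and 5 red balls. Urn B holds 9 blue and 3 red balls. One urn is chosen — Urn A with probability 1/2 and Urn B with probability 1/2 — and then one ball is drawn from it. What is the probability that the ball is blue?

9/16

From Urn A: P(blue) = 3/8.
From Urn B: P(blue) = 9/12.
Total probability = (1/2)(3/8) + (1/2)(9/12) = 9/16.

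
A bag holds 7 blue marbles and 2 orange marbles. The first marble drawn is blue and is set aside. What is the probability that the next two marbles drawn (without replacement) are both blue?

After the first draw, 6 of the remaining 8 marbles are blue.
P = 6/8 × 5/7 = 30/56 = 15/28.

15/28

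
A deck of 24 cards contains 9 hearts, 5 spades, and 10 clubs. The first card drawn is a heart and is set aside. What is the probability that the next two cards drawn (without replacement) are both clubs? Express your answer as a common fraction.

45/253

After the first draw, 10 of the remaining 23 cards are clubs.
P = 10/23 × 9/22 = 90/506 = 45/253.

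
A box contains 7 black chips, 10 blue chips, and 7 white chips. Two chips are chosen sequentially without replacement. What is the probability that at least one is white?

35/69

P(no white) = 17/24 × 16/23 = 272/552 = 34/69.
P(at least one) = 1 − 34/69 = 35/69.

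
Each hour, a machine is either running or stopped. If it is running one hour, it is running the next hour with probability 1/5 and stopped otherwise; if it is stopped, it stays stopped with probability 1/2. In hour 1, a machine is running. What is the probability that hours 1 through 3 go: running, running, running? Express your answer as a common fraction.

Hour 1 is given. For each transition, use the conditional probability from the current state:
P(running | running) = 1/5; P(running | running) = 1/5.
P = 1/5 × 1/5 = 1/25.

1/25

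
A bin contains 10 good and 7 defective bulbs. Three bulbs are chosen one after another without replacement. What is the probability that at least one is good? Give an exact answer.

P(no good) = 7/17 × 6/16 × 5/15 = 210/4080 = 7/136.
P(at least one) = 1 − 7/136 = 129/136.

129/136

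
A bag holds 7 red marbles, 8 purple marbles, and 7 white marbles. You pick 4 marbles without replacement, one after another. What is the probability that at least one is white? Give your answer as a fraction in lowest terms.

170/209

P(no white) = 15/22 × 14/21 × 13/20 × 12/19 = 32760/175560 = 39/209.
P(at least one) = 1 − 39/209 = 170/209.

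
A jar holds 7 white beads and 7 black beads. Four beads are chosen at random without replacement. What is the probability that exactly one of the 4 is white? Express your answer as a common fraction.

35/143

One ordering (white drawn first) has probability 7/14 × 7/13 × 6/12 × 5/11 = 1470/24024 = 35/572.
There are C(4,1) = 4 such orderings, each equally likely, so P = 4 × 35/572 = 35/143.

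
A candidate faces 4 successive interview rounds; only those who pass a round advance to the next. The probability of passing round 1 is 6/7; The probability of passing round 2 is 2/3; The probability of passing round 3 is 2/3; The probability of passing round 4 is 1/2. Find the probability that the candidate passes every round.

4/21

Each stage is reached only if all earlier stages succeed, so
P = 6/7 × 2/3 × 2/3 × 1/2 = 24/126 = 4/21.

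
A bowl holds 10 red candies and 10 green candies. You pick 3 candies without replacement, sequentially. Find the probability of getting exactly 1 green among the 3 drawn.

One ordering (green drawn first) has probability 10/20 × 10/19 × 9/18 = 900/6840 = 5/38.
There are C(3,1) = 3 such orderings, each equally likely, so P = 3 × 5/38 = 15/38.

15/38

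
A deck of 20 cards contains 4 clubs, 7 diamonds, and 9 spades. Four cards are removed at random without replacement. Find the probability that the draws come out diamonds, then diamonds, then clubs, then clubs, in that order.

7/1615

Chain rule:
P = 7/20 × 6/19 × 4/18 × 3/17 = 504/116280 = 7/1615.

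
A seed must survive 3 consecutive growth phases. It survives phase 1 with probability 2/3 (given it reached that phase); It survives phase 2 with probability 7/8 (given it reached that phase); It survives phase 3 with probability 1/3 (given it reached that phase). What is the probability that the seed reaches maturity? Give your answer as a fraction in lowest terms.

Multiplying along the chain,
P = 2/3 × 7/8 × 1/3 = 14/72 = 7/36.

7/36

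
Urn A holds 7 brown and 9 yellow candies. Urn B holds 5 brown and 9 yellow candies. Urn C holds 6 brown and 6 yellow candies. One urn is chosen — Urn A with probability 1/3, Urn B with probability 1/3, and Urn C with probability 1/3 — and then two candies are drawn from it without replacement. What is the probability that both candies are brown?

From Urn A: P(both brown) = (7/16)(6/15) = 7/40.
From Urn B: P(both brown) = (5/14)(4/13) = 10/91.
From Urn C: P(both brown) = (6/12)(5/11) = 5/22.
Total probability = (1/3)(7/40) + (1/3)(10/91) + (1/3)(5/22) = 20507/120120.

20507/120120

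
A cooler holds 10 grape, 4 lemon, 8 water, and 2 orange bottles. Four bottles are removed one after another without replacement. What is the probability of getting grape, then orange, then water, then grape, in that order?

10/1771

Each draw changes the counts, so multiply the conditional probabilities along the sequence:
P = 10/24 × 2/23 × 8/22 × 9/21 = 1440/255024 = 10/1771.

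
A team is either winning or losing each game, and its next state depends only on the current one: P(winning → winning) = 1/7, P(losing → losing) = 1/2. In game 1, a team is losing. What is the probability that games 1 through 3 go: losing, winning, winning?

Game 1 is given. For each transition, use the conditional probability from the current state:
P(winning | losing) = 1/2; P(winning | winning) = 1/7.
P = 1/2 × 1/7 = 1/14.

1/14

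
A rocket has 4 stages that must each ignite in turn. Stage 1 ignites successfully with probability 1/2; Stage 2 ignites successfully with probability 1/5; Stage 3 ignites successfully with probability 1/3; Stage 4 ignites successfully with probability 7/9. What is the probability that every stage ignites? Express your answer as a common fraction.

7/270

Multiplying along the chain,
P = 1/2 × 1/5 × 1/3 × 7/9 = 7/270.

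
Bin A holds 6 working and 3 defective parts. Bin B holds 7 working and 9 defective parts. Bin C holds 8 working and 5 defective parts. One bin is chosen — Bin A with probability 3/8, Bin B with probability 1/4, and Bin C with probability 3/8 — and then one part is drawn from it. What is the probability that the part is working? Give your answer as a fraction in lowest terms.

From Bin A: P(working) = 6/9.
From Bin B: P(working) = 7/16.
From Bin C: P(working) = 8/13.
Total probability = (3/8)(6/9) + (1/4)(7/16) + (3/8)(8/13) = 491/832.

491/832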